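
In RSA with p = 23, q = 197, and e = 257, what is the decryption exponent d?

4161

φ(n) = (p−1)(q−1) = 22·196 = 4312.
Need d with 257·d ≡ 1 (mod 4312). Apply the extended Euclidean algorithm:
4312 = 16*257 + 200
257 = 1*200 + 57
200 = 3*57 + 29
57 = 1*29 + 28
29 = 1*28 + 1
28 = 28*1 + 0
Back-substitute:
1 = 29 − 28
1 = −57 + 2·29
1 = 2·200 − 7·57
1 = −7·257 + 9·200
1 = 9·4312 − 151·257
So 257·(-151) ≡ 1 (mod 4312), hence d ≡ -151 ≡ 4161 (mod 4312).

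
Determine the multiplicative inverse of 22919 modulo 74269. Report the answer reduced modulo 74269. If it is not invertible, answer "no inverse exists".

Compute gcd(22919, 74269):
74269 = 3·22919 + 5512
22919 = 4·5512 + 871
5512 = 6·871 + 286
871 = 3·286 + 13
286 = 22·13 + 0
Since gcd = 13 > 1, 22919 is not a unit mod 74269.

no inverse exists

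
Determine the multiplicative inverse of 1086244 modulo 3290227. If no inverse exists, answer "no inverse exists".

Extended Euclidean algorithm:
3290227 = 3·1086244 + 31495
1086244 = 34·31495 + 15414
31495 = 2·15414 + 667
15414 = 23·667 + 73
667 = 9·73 + 10
73 = 7·10 + 3
10 = 3·3 + 1
3 = 3·1 + 0
gcd = 1, so the inverse exists. Back-substitute:
1 = 10 − 3·3
1 = −3·73 + 22·10
1 = 22·667 − 201·73
1 = −201·15414 + 4645·667
1 = 4645·31495 − 9491·15414
1 = −9491·1086244 + 327339·31495
1 = 327339·3290227 − 991508·1086244
So 1086244·(-991508) ≡ 1 (mod 3290227), and -991508 ≡ 2298719 (mod 3290227).

2298719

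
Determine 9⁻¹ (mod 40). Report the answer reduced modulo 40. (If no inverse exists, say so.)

9

Apply the Euclidean algorithm to 40 and 9:
40 = 4·9 + 4
9 = 2·4 + 1
4 = 4·1 + 0
gcd = 1, so the inverse exists. Back-substitute:
1 = 9 − 2·4
1 = −2·40 + 9·9
So 9·9 ≡ 1 (mod 40).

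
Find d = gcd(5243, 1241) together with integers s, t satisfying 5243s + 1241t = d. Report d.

Euclidean algorithm:
5243 = 4×1241 + 279
1241 = 4×279 + 125
279 = 2×125 + 29
125 = 4×29 + 9
29 = 3×9 + 2
9 = 4×2 + 1
2 = 2×1 + 0
gcd(5243, 1241) = 1.
Working backward:
1 = 9 − 4·2
1 = −4·29 + 13·9
1 = 13·125 − 56·29
1 = −56·279 + 125·125
1 = 125·1241 − 556·279
1 = −556·5243 + 2349·1241
So 1 = (-556)·5243 + (2349)·1241.

1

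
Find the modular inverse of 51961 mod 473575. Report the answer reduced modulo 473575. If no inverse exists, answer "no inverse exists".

60016

Apply the Euclidean algorithm to 473575 and 51961:
473575 = 9·51961 + 5926
51961 = 8·5926 + 4553
5926 = 1·4553 + 1373
4553 = 3·1373 + 434
1373 = 3·434 + 71
434 = 6·71 + 8
71 = 8·8 + 7
8 = 1·7 + 1
7 = 7·1 + 0
gcd = 1, so the inverse exists. Back-substitute:
1 = 8 − 7
1 = −71 + 9·8
1 = 9·434 − 55·71
1 = −55·1373 + 174·434
1 = 174·4553 − 577·1373
1 = −577·5926 + 751·4553
1 = 751·51961 − 6585·5926
1 = −6585·473575 + 60016·51961
So 51961·60016 ≡ 1 (mod 473575).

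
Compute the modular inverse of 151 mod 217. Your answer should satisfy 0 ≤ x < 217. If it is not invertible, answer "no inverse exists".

23

Extended Euclidean algorithm:
217 = 1·151 + 66
151 = 2·66 + 19
66 = 3·19 + 9
19 = 2·9 + 1
9 = 9·1 + 0
Since gcd(151, 217) = 1, back-substitute to write 1 as a combination:
1 = 19 − 2·9
1 = −2·66 + 7·19
1 = 7·151 − 16·66
1 = −16·217 + 23·151
So 151·23 ≡ 1 (mod 217).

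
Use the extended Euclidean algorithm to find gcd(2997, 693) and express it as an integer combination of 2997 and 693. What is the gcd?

9

Repeated division:
2997 = 4×693 + 225
693 = 3×225 + 18
225 = 12×18 + 9
18 = 2×9 + 0
gcd(2997, 693) = 9.
Express as a combination:
9 = 225 − 12·18
9 = −12·693 + 37·225
9 = 37·2997 − 160·693
So 9 = (37)·2997 + (-160)·693.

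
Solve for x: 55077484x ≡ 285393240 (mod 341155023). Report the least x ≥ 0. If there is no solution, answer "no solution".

First find gcd(55077484, 341155023):
341155023 = 6·55077484 + 10690119
55077484 = 5·10690119 + 1626889
10690119 = 6·1626889 + 928785
1626889 = 1·928785 + 698104
928785 = 1·698104 + 230681
698104 = 3·230681 + 6061
230681 = 38·6061 + 363
6061 = 16·363 + 253
363 = 1·253 + 110
253 = 2·110 + 33
110 = 3·33 + 11
33 = 3·11 + 0
gcd = 11 and 11 | 285393240, so solutions exist. Divide through by 11: 5007044x ≡ 25944840 (mod 31014093).
Now find 5007044⁻¹ mod 31014093:
31014093 = 6*5007044 + 971829
5007044 = 5*971829 + 147899
971829 = 6*147899 + 84435
147899 = 1*84435 + 63464
84435 = 1*63464 + 20971
63464 = 3*20971 + 551
20971 = 38*551 + 33
551 = 16*33 + 23
33 = 1*23 + 10
23 = 2*10 + 3
10 = 3*3 + 1
3 = 3*1 + 0
Back-substitute:
1 = 10 − 3·3
1 = −3·23 + 7·10
1 = 7·33 − 10·23
1 = −10·551 + 167·33
1 = 167·20971 − 6356·551
1 = −6356·63464 + 19235·20971
1 = 19235·84435 − 25591·63464
1 = −25591·147899 + 44826·84435
1 = 44826·971829 − 294547·147899
1 = −294547·5007044 + 1517561·971829
1 = 1517561·31014093 − 9399913·5007044
So 5007044·(-9399913) ≡ 1 (mod 31014093), i.e. 5007044⁻¹ ≡ 21614180.
Then x ≡ 21614180·25944840 ≡ 19478394 (mod 31014093); the smallest non-negative solution is x = 19478394.

19478394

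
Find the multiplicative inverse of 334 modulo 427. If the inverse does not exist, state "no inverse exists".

gcd(427, 334) by repeated division:
427 = 1*334 + 93
334 = 3*93 + 55
93 = 1*55 + 38
55 = 1*38 + 17
38 = 2*17 + 4
17 = 4*4 + 1
4 = 4*1 + 0
The gcd is 1. Working backward:
1 = 17 − 4·4
1 = −4·38 + 9·17
1 = 9·55 − 13·38
1 = −13·93 + 22·55
1 = 22·334 − 79·93
1 = −79·427 + 101·334
So 334·101 ≡ 1 (mod 427).

101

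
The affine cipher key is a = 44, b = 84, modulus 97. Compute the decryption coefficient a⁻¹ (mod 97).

86

Run Euclid on (97, 44):
97 = 2·44 + 9
44 = 4·9 + 8
9 = 1·8 + 1
8 = 8·1 + 0
gcd = 1, so the inverse exists. Back-substitute:
1 = 9 − 8
1 = −44 + 5·9
1 = 5·97 − 11·44
Thus 44·(-11) ≡ 1 (mod 97); reducing, -11 mod 97 = 86.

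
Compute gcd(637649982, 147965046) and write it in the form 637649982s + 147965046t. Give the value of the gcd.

Repeated division:
637649982 = 4·147965046 + 45789798
147965046 = 3·45789798 + 10595652
45789798 = 4·10595652 + 3407190
10595652 = 3·3407190 + 374082
3407190 = 9·374082 + 40452
374082 = 9·40452 + 10014
40452 = 4·10014 + 396
10014 = 25·396 + 114
396 = 3·114 + 54
114 = 2·54 + 6
54 = 9·6 + 0
gcd(637649982, 147965046) = 6.
Working backward:
6 = 114 − 2·54
6 = −2·396 + 7·114
6 = 7·10014 − 177·396
6 = −177·40452 + 715·10014
6 = 715·374082 − 6612·40452
6 = −6612·3407190 + 60223·374082
6 = 60223·10595652 − 187281·3407190
6 = −187281·45789798 + 809347·10595652
6 = 809347·147965046 − 2615322·45789798
6 = −2615322·637649982 + 11270635·147965046
So 6 = (-2615322)·637649982 + (11270635)·147965046.

6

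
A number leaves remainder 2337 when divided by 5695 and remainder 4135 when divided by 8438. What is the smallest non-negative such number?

39696487

Write x = 2337 + 5695·k. Then 5695·k ≡ 4135 − 2337 ≡ 1798 (mod 8438).
Need 5695⁻¹ mod 8438. Extended Euclid on (8438, 5695):
8438 = 1·5695 + 2743
5695 = 2·2743 + 209
2743 = 13·209 + 26
209 = 8·26 + 1
26 = 26·1 + 0
Back-substitute:
1 = 209 − 8·26
1 = −8·2743 + 105·209
1 = 105·5695 − 218·2743
1 = −218·8438 + 323·5695
5695⁻¹ ≡ 323 (mod 8438), so k ≡ 323·1798 ≡ 6970 (mod 8438).
x = 2337 + 5695·6970 = 39696487.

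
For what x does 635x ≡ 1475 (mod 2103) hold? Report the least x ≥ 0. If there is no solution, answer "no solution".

52

First find gcd(635, 2103):
2103 = 3×635 + 198
635 = 3×198 + 41
198 = 4×41 + 34
41 = 1×34 + 7
34 = 4×7 + 6
7 = 1×6 + 1
6 = 6×1 + 0
gcd = 1, so a unique solution mod 2103 exists.
Back-substitute for the Bézout coefficients:
1 = 7 − 6
1 = −34 + 5·7
1 = 5·41 − 6·34
1 = −6·198 + 29·41
1 = 29·635 − 93·198
1 = −93·2103 + 308·635
So 635·(308) ≡ 1 (mod 2103), giving 635⁻¹ ≡ 308.
x ≡ 635⁻¹·1475 ≡ 308·1475 ≡ 52 (mod 2103).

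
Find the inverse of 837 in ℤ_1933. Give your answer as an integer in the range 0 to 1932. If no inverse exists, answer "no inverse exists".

Run Euclid on (1933, 837):
1933 = 2×837 + 259
837 = 3×259 + 60
259 = 4×60 + 19
60 = 3×19 + 3
19 = 6×3 + 1
3 = 3×1 + 0
gcd = 1, so the inverse exists. Back-substitute:
1 = 19 − 6·3
1 = −6·60 + 19·19
1 = 19·259 − 82·60
1 = −82·837 + 265·259
1 = 265·1933 − 612·837
So 837·(-612) ≡ 1 (mod 1933), and -612 ≡ 1321 (mod 1933).

1321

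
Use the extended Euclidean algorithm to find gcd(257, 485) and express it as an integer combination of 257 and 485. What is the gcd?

1

Repeated division:
485 = 1×257 + 228
257 = 1×228 + 29
228 = 7×29 + 25
29 = 1×25 + 4
25 = 6×4 + 1
4 = 4×1 + 0
gcd(257, 485) = 1.
Working backward:
1 = 25 − 6·4
1 = −6·29 + 7·25
1 = 7·228 − 55·29
1 = −55·257 + 62·228
1 = 62·485 − 117·257
So 1 = (62)·485 + (-117)·257.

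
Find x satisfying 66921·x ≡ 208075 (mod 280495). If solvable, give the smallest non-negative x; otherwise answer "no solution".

First find gcd(66921, 280495):
280495 = 4*66921 + 12811
66921 = 5*12811 + 2866
12811 = 4*2866 + 1347
2866 = 2*1347 + 172
1347 = 7*172 + 143
172 = 1*143 + 29
143 = 4*29 + 27
29 = 1*27 + 2
27 = 13*2 + 1
2 = 2*1 + 0
gcd = 1, so a unique solution mod 280495 exists.
Back-substitute for the Bézout coefficients:
1 = 27 − 13·2
1 = −13·29 + 14·27
1 = 14·143 − 69·29
1 = −69·172 + 83·143
1 = 83·1347 − 650·172
1 = −650·2866 + 1383·1347
1 = 1383·12811 − 6182·2866
1 = −6182·66921 + 32293·12811
1 = 32293·280495 − 135354·66921
So 66921·(-135354) ≡ 1 (mod 280495), giving 66921⁻¹ ≡ 145141.
x ≡ 66921⁻¹·208075 ≡ 145141·208075 ≡ 158410 (mod 280495).

158410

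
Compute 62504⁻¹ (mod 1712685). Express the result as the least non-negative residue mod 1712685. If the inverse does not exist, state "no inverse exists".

no inverse exists

Compute gcd(62504, 1712685):
1712685 = 27*62504 + 25077
62504 = 2*25077 + 12350
25077 = 2*12350 + 377
12350 = 32*377 + 286
377 = 1*286 + 91
286 = 3*91 + 13
91 = 7*13 + 0
Since gcd = 13 > 1, 62504 is not a unit mod 1712685.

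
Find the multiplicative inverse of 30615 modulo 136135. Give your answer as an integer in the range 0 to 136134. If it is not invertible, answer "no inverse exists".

no inverse exists

Euclidean algorithm on 136135, 30615:
136135 = 4×30615 + 13675
30615 = 2×13675 + 3265
13675 = 4×3265 + 615
3265 = 5×615 + 190
615 = 3×190 + 45
190 = 4×45 + 10
45 = 4×10 + 5
10 = 2×5 + 0
Since gcd = 5 > 1, 30615 is not a unit mod 136135.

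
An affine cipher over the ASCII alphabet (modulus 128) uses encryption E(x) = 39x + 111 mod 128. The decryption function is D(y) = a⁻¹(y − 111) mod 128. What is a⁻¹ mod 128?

23

Run Euclid on (128, 39):
128 = 3*39 + 11
39 = 3*11 + 6
11 = 1*6 + 5
6 = 1*5 + 1
5 = 5*1 + 0
gcd = 1, so the inverse exists. Back-substitute:
1 = 6 − 5
1 = −11 + 2·6
1 = 2·39 − 7·11
1 = −7·128 + 23·39
So 39·23 ≡ 1 (mod 128).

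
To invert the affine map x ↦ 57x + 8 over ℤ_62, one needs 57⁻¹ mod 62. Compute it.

gcd(62, 57) by repeated division:
62 = 1*57 + 5
57 = 11*5 + 2
5 = 2*2 + 1
2 = 2*1 + 0
Since gcd(57, 62) = 1, back-substitute to write 1 as a combination:
1 = 5 − 2·2
1 = −2·57 + 23·5
1 = 23·62 − 25·57
So 57·(-25) ≡ 1 (mod 62), and -25 ≡ 37 (mod 62).

37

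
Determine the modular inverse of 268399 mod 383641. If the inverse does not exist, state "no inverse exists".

Apply the Euclidean algorithm to 383641 and 268399:
383641 = 1*268399 + 115242
268399 = 2*115242 + 37915
115242 = 3*37915 + 1497
37915 = 25*1497 + 490
1497 = 3*490 + 27
490 = 18*27 + 4
27 = 6*4 + 3
4 = 1*3 + 1
3 = 3*1 + 0
gcd = 1, so the inverse exists. Back-substitute:
1 = 4 − 3
1 = −27 + 7·4
1 = 7·490 − 127·27
1 = −127·1497 + 388·490
1 = 388·37915 − 9827·1497
1 = −9827·115242 + 29869·37915
1 = 29869·268399 − 69565·115242
1 = −69565·383641 + 99434·268399
So 268399·99434 ≡ 1 (mod 383641).

99434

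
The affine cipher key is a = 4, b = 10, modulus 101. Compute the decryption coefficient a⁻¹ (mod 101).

76

gcd(101, 4) by repeated division:
101 = 25·4 + 1
4 = 4·1 + 0
The gcd is 1. Working backward:
1 = 101 − 25·4
Thus 4·(-25) ≡ 1 (mod 101); reducing, -25 mod 101 = 76.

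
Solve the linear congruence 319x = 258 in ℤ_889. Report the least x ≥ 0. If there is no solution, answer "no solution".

First find gcd(319, 889):
889 = 2·319 + 251
319 = 1·251 + 68
251 = 3·68 + 47
68 = 1·47 + 21
47 = 2·21 + 5
21 = 4·5 + 1
5 = 5·1 + 0
gcd = 1, so a unique solution mod 889 exists.
Back-substitute for the Bézout coefficients:
1 = 21 − 4·5
1 = −4·47 + 9·21
1 = 9·68 − 13·47
1 = −13·251 + 48·68
1 = 48·319 − 61·251
1 = −61·889 + 170·319
So 319·(170) ≡ 1 (mod 889), giving 319⁻¹ ≡ 170.
x ≡ 319⁻¹·258 ≡ 170·258 ≡ 299 (mod 889).

299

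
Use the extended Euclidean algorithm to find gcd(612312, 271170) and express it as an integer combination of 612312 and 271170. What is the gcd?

6

Euclidean algorithm:
612312 = 2*271170 + 69972
271170 = 3*69972 + 61254
69972 = 1*61254 + 8718
61254 = 7*8718 + 228
8718 = 38*228 + 54
228 = 4*54 + 12
54 = 4*12 + 6
12 = 2*6 + 0
gcd(612312, 271170) = 6.
Express as a combination:
6 = 54 − 4·12
6 = −4·228 + 17·54
6 = 17·8718 − 650·228
6 = −650·61254 + 4567·8718
6 = 4567·69972 − 5217·61254
6 = −5217·271170 + 20218·69972
6 = 20218·612312 − 45653·271170
So 6 = (20218)·612312 + (-45653)·271170.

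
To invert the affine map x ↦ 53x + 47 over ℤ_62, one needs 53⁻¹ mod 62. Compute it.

Apply the Euclidean algorithm to 62 and 53:
62 = 1·53 + 9
53 = 5·9 + 8
9 = 1·8 + 1
8 = 8·1 + 0
gcd = 1, so the inverse exists. Back-substitute:
1 = 9 − 8
1 = −53 + 6·9
1 = 6·62 − 7·53
Thus 53·(-7) ≡ 1 (mod 62); reducing, -7 mod 62 = 55.

55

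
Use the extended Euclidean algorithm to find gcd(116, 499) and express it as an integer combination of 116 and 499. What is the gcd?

Apply Euclid's algorithm to 499 and 116:
499 = 4*116 + 35
116 = 3*35 + 11
35 = 3*11 + 2
11 = 5*2 + 1
2 = 2*1 + 0
gcd(116, 499) = 1.
Working backward:
1 = 11 − 5·2
1 = −5·35 + 16·11
1 = 16·116 − 53·35
1 = −53·499 + 228·116
So 1 = (-53)·499 + (228)·116.

1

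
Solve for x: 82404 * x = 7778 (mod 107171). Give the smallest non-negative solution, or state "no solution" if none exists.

First find gcd(82404, 107171):
107171 = 1*82404 + 24767
82404 = 3*24767 + 8103
24767 = 3*8103 + 458
8103 = 17*458 + 317
458 = 1*317 + 141
317 = 2*141 + 35
141 = 4*35 + 1
35 = 35*1 + 0
gcd = 1, so a unique solution mod 107171 exists.
Back-substitute for the Bézout coefficients:
1 = 141 − 4·35
1 = −4·317 + 9·141
1 = 9·458 − 13·317
1 = −13·8103 + 230·458
1 = 230·24767 − 703·8103
1 = −703·82404 + 2339·24767
1 = 2339·107171 − 3042·82404
So 82404·(-3042) ≡ 1 (mod 107171), giving 82404⁻¹ ≡ 104129.
x ≡ 82404⁻¹·7778 ≡ 104129·7778 ≡ 24115 (mod 107171).

24115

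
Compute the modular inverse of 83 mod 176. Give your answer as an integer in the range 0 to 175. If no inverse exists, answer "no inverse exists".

123

Run Euclid on (176, 83):
176 = 2*83 + 10
83 = 8*10 + 3
10 = 3*3 + 1
3 = 3*1 + 0
Since gcd(83, 176) = 1, back-substitute to write 1 as a combination:
1 = 10 − 3·3
1 = −3·83 + 25·10
1 = 25·176 − 53·83
Thus 83·(-53) ≡ 1 (mod 176); reducing, -53 mod 176 = 123.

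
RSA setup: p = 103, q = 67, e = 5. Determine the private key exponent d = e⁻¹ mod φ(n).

φ(n) = (p−1)(q−1) = 102·66 = 6732.
Need d with 5·d ≡ 1 (mod 6732). Apply the extended Euclidean algorithm:
6732 = 1346·5 + 2
5 = 2·2 + 1
2 = 2·1 + 0
Back-substitute:
1 = 5 − 2·2
1 = −2·6732 + 2693·5
So 5·2693 ≡ 1 (mod 6732), hence d = 2693.

2693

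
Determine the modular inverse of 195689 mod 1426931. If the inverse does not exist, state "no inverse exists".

Extended Euclidean algorithm:
1426931 = 7×195689 + 57108
195689 = 3×57108 + 24365
57108 = 2×24365 + 8378
24365 = 2×8378 + 7609
8378 = 1×7609 + 769
7609 = 9×769 + 688
769 = 1×688 + 81
688 = 8×81 + 40
81 = 2×40 + 1
40 = 40×1 + 0
Since gcd(195689, 1426931) = 1, back-substitute to write 1 as a combination:
1 = 81 − 2·40
1 = −2·688 + 17·81
1 = 17·769 − 19·688
1 = −19·7609 + 188·769
1 = 188·8378 − 207·7609
1 = −207·24365 + 602·8378
1 = 602·57108 − 1411·24365
1 = −1411·195689 + 4835·57108
1 = 4835·1426931 − 35256·195689
Thus 195689·(-35256) ≡ 1 (mod 1426931); reducing, -35256 mod 1426931 = 1391675.

1391675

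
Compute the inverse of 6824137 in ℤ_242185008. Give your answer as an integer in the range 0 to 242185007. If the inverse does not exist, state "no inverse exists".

Apply the Euclidean algorithm to 242185008 and 6824137:
242185008 = 35·6824137 + 3340213
6824137 = 2·3340213 + 143711
3340213 = 23·143711 + 34860
143711 = 4·34860 + 4271
34860 = 8·4271 + 692
4271 = 6·692 + 119
692 = 5·119 + 97
119 = 1·97 + 22
97 = 4·22 + 9
22 = 2·9 + 4
9 = 2·4 + 1
4 = 4·1 + 0
Since gcd(6824137, 242185008) = 1, back-substitute to write 1 as a combination:
1 = 9 − 2·4
1 = −2·22 + 5·9
1 = 5·97 − 22·22
1 = −22·119 + 27·97
1 = 27·692 − 157·119
1 = −157·4271 + 969·692
1 = 969·34860 − 7909·4271
1 = −7909·143711 + 32605·34860
1 = 32605·3340213 − 757824·143711
1 = −757824·6824137 + 1548253·3340213
1 = 1548253·242185008 − 54946679·6824137
Hence 6824137⁻¹ ≡ -54946679 ≡ 187238329 (mod 242185008).

187238329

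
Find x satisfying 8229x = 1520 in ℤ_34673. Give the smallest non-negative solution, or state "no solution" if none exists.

11916

First find gcd(8229, 34673):
34673 = 4·8229 + 1757
8229 = 4·1757 + 1201
1757 = 1·1201 + 556
1201 = 2·556 + 89
556 = 6·89 + 22
89 = 4·22 + 1
22 = 22·1 + 0
gcd = 1, so a unique solution mod 34673 exists.
Back-substitute for the Bézout coefficients:
1 = 89 − 4·22
1 = −4·556 + 25·89
1 = 25·1201 − 54·556
1 = −54·1757 + 79·1201
1 = 79·8229 − 370·1757
1 = −370·34673 + 1559·8229
So 8229·(1559) ≡ 1 (mod 34673), giving 8229⁻¹ ≡ 1559.
x ≡ 8229⁻¹·1520 ≡ 1559·1520 ≡ 11916 (mod 34673).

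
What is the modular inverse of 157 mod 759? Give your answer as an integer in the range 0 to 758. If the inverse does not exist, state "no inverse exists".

Apply the Euclidean algorithm to 759 and 157:
759 = 4×157 + 131
157 = 1×131 + 26
131 = 5×26 + 1
26 = 26×1 + 0
The gcd is 1. Working backward:
1 = 131 − 5·26
1 = −5·157 + 6·131
1 = 6·759 − 29·157
Hence 157⁻¹ ≡ -29 ≡ 730 (mod 759).

730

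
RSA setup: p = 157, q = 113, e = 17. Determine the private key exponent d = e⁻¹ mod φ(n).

13361

φ(n) = (p−1)(q−1) = 156·112 = 17472.
Need d with 17·d ≡ 1 (mod 17472). Apply the extended Euclidean algorithm:
17472 = 1027·17 + 13
17 = 1·13 + 4
13 = 3·4 + 1
4 = 4·1 + 0
Back-substitute:
1 = 13 − 3·4
1 = −3·17 + 4·13
1 = 4·17472 − 4111·17
So 17·(-4111) ≡ 1 (mod 17472), hence d ≡ -4111 ≡ 13361 (mod 17472).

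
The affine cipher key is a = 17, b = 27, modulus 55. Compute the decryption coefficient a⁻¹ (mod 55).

13

gcd(55, 17) by repeated division:
55 = 3*17 + 4
17 = 4*4 + 1
4 = 4*1 + 0
The gcd is 1. Working backward:
1 = 17 − 4·4
1 = −4·55 + 13·17
So 17·13 ≡ 1 (mod 55).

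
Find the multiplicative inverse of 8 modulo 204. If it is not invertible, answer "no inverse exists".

Compute gcd(8, 204):
204 = 25·8 + 4
8 = 2·4 + 0
The gcd is 4, not 1, hence no inverse exists.

no inverse exists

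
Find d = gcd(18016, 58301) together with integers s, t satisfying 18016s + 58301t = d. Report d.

Apply Euclid's algorithm to 58301 and 18016:
58301 = 3×18016 + 4253
18016 = 4×4253 + 1004
4253 = 4×1004 + 237
1004 = 4×237 + 56
237 = 4×56 + 13
56 = 4×13 + 4
13 = 3×4 + 1
4 = 4×1 + 0
gcd(18016, 58301) = 1.
Express as a combination:
1 = 13 − 3·4
1 = −3·56 + 13·13
1 = 13·237 − 55·56
1 = −55·1004 + 233·237
1 = 233·4253 − 987·1004
1 = −987·18016 + 4181·4253
1 = 4181·58301 − 13530·18016
So 1 = (4181)·58301 + (-13530)·18016.

1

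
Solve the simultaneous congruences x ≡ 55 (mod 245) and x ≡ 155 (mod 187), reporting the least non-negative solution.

Write x = 55 + 245·k. Then 245·k ≡ 155 − 55 ≡ 100 (mod 187).
Need 245⁻¹ mod 187. Extended Euclid on (187, 58):
187 = 3·58 + 13
58 = 4·13 + 6
13 = 2·6 + 1
6 = 6·1 + 0
Back-substitute:
1 = 13 − 2·6
1 = −2·58 + 9·13
1 = 9·187 − 29·58
245⁻¹ ≡ 158 (mod 187), so k ≡ 158·100 ≡ 92 (mod 187).
x = 55 + 245·92 = 22595.

22595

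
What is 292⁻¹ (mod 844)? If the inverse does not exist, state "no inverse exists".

no inverse exists

Euclidean algorithm on 844, 292:
844 = 2*292 + 260
292 = 1*260 + 32
260 = 8*32 + 4
32 = 8*4 + 0
gcd(292, 844) = 4 ≠ 1, so 292 has no multiplicative inverse modulo 844.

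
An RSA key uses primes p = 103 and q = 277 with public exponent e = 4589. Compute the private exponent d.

φ(n) = (p−1)(q−1) = 102·276 = 28152.
Need d with 4589·d ≡ 1 (mod 28152). Apply the extended Euclidean algorithm:
28152 = 6*4589 + 618
4589 = 7*618 + 263
618 = 2*263 + 92
263 = 2*92 + 79
92 = 1*79 + 13
79 = 6*13 + 1
13 = 13*1 + 0
Back-substitute:
1 = 79 − 6·13
1 = −6·92 + 7·79
1 = 7·263 − 20·92
1 = −20·618 + 47·263
1 = 47·4589 − 349·618
1 = −349·28152 + 2141·4589
So 4589·2141 ≡ 1 (mod 28152), hence d = 2141.

2141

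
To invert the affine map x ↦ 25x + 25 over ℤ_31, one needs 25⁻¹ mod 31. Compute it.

Apply the Euclidean algorithm to 31 and 25:
31 = 1·25 + 6
25 = 4·6 + 1
6 = 6·1 + 0
Since gcd(25, 31) = 1, back-substitute to write 1 as a combination:
1 = 25 − 4·6
1 = −4·31 + 5·25
So 25·5 ≡ 1 (mod 31).

5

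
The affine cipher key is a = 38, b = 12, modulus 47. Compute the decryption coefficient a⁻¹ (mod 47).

Apply the Euclidean algorithm to 47 and 38:
47 = 1×38 + 9
38 = 4×9 + 2
9 = 4×2 + 1
2 = 2×1 + 0
Since gcd(38, 47) = 1, back-substitute to write 1 as a combination:
1 = 9 − 4·2
1 = −4·38 + 17·9
1 = 17·47 − 21·38
So 38·(-21) ≡ 1 (mod 47), and -21 ≡ 26 (mod 47).

26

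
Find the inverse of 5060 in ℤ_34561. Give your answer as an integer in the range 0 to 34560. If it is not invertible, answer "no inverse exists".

Extended Euclidean algorithm:
34561 = 6×5060 + 4201
5060 = 1×4201 + 859
4201 = 4×859 + 765
859 = 1×765 + 94
765 = 8×94 + 13
94 = 7×13 + 3
13 = 4×3 + 1
3 = 3×1 + 0
The gcd is 1. Working backward:
1 = 13 − 4·3
1 = −4·94 + 29·13
1 = 29·765 − 236·94
1 = −236·859 + 265·765
1 = 265·4201 − 1296·859
1 = −1296·5060 + 1561·4201
1 = 1561·34561 − 10662·5060
Thus 5060·(-10662) ≡ 1 (mod 34561); reducing, -10662 mod 34561 = 23899.

23899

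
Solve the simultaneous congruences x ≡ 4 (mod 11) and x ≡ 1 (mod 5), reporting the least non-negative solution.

Write x = 4 + 11·k. Then 11·k ≡ 1 − 4 ≡ 2 (mod 5).
Need 11⁻¹ mod 5. Extended Euclid on (5, 1):
5 = 5·1 + 0
11⁻¹ ≡ 1 (mod 5), so k ≡ 1·2 ≡ 2 (mod 5).
x = 4 + 11·2 = 26.

26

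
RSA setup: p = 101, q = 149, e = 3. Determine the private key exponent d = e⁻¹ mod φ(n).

φ(n) = (p−1)(q−1) = 100·148 = 14800.
Need d with 3·d ≡ 1 (mod 14800). Apply the extended Euclidean algorithm:
14800 = 4933×3 + 1
3 = 3×1 + 0
Back-substitute:
1 = 14800 − 4933·3
So 3·(-4933) ≡ 1 (mod 14800), hence d ≡ -4933 ≡ 9867 (mod 14800).

9867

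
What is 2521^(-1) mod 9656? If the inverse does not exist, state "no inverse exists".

5753

Run Euclid on (9656, 2521):
9656 = 3*2521 + 2093
2521 = 1*2093 + 428
2093 = 4*428 + 381
428 = 1*381 + 47
381 = 8*47 + 5
47 = 9*5 + 2
5 = 2*2 + 1
2 = 2*1 + 0
gcd = 1, so the inverse exists. Back-substitute:
1 = 5 − 2·2
1 = −2·47 + 19·5
1 = 19·381 − 154·47
1 = −154·428 + 173·381
1 = 173·2093 − 846·428
1 = −846·2521 + 1019·2093
1 = 1019·9656 − 3903·2521
So 2521·(-3903) ≡ 1 (mod 9656), and -3903 ≡ 5753 (mod 9656).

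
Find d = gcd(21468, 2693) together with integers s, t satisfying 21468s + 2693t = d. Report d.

1

Euclidean algorithm:
21468 = 7·2693 + 2617
2693 = 1·2617 + 76
2617 = 34·76 + 33
76 = 2·33 + 10
33 = 3·10 + 3
10 = 3·3 + 1
3 = 3·1 + 0
gcd(21468, 2693) = 1.
Back-substituting:
1 = 10 − 3·3
1 = −3·33 + 10·10
1 = 10·76 − 23·33
1 = −23·2617 + 792·76
1 = 792·2693 − 815·2617
1 = −815·21468 + 6497·2693
So 1 = (-815)·21468 + (6497)·2693.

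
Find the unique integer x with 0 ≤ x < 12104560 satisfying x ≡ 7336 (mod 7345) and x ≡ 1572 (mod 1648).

6911636

Write x = 7336 + 7345·k. Then 7345·k ≡ 1572 − 7336 ≡ 828 (mod 1648).
Need 7345⁻¹ mod 1648. Extended Euclid on (1648, 753):
1648 = 2*753 + 142
753 = 5*142 + 43
142 = 3*43 + 13
43 = 3*13 + 4
13 = 3*4 + 1
4 = 4*1 + 0
Back-substitute:
1 = 13 − 3·4
1 = −3·43 + 10·13
1 = 10·142 − 33·43
1 = −33·753 + 175·142
1 = 175·1648 − 383·753
7345⁻¹ ≡ 1265 (mod 1648), so k ≡ 1265·828 ≡ 940 (mod 1648).
x = 7336 + 7345·940 = 6911636.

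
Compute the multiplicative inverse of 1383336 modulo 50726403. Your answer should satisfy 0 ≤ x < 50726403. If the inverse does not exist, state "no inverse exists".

Euclidean algorithm on 50726403, 1383336:
50726403 = 36*1383336 + 926307
1383336 = 1*926307 + 457029
926307 = 2*457029 + 12249
457029 = 37*12249 + 3816
12249 = 3*3816 + 801
3816 = 4*801 + 612
801 = 1*612 + 189
612 = 3*189 + 45
189 = 4*45 + 9
45 = 5*9 + 0
gcd(1383336, 50726403) = 9 ≠ 1, so 1383336 has no multiplicative inverse modulo 50726403.

no inverse exists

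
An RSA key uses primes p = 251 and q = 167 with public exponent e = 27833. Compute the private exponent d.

1497

φ(n) = (p−1)(q−1) = 250·166 = 41500.
Need d with 27833·d ≡ 1 (mod 41500). Apply the extended Euclidean algorithm:
41500 = 1×27833 + 13667
27833 = 2×13667 + 499
13667 = 27×499 + 194
499 = 2×194 + 111
194 = 1×111 + 83
111 = 1×83 + 28
83 = 2×28 + 27
28 = 1×27 + 1
27 = 27×1 + 0
Back-substitute:
1 = 28 − 27
1 = −83 + 3·28
1 = 3·111 − 4·83
1 = −4·194 + 7·111
1 = 7·499 − 18·194
1 = −18·13667 + 493·499
1 = 493·27833 − 1004·13667
1 = −1004·41500 + 1497·27833
So 27833·1497 ≡ 1 (mod 41500), hence d = 1497.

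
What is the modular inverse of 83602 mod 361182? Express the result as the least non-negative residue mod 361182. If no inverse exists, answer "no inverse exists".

no inverse exists

Euclidean algorithm on 361182, 83602:
361182 = 4*83602 + 26774
83602 = 3*26774 + 3280
26774 = 8*3280 + 534
3280 = 6*534 + 76
534 = 7*76 + 2
76 = 38*2 + 0
The gcd is 2, not 1, hence no inverse exists.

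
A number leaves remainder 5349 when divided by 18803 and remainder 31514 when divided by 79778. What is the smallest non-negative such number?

Write x = 5349 + 18803·k. Then 18803·k ≡ 31514 − 5349 ≡ 26165 (mod 79778).
Need 18803⁻¹ mod 79778. Extended Euclid on (79778, 18803):
79778 = 4·18803 + 4566
18803 = 4·4566 + 539
4566 = 8·539 + 254
539 = 2·254 + 31
254 = 8·31 + 6
31 = 5·6 + 1
6 = 6·1 + 0
Back-substitute:
1 = 31 − 5·6
1 = −5·254 + 41·31
1 = 41·539 − 87·254
1 = −87·4566 + 737·539
1 = 737·18803 − 3035·4566
1 = −3035·79778 + 12877·18803
18803⁻¹ ≡ 12877 (mod 79778), so k ≡ 12877·26165 ≡ 24211 (mod 79778).
x = 5349 + 18803·24211 = 455244782.

455244782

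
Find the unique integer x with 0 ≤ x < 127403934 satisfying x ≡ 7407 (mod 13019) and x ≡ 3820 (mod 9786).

17726266

Write x = 7407 + 13019·k. Then 13019·k ≡ 3820 − 7407 ≡ 6199 (mod 9786).
Need 13019⁻¹ mod 9786. Extended Euclid on (9786, 3233):
9786 = 3·3233 + 87
3233 = 37·87 + 14
87 = 6·14 + 3
14 = 4·3 + 2
3 = 1·2 + 1
2 = 2·1 + 0
Back-substitute:
1 = 3 − 2
1 = −14 + 5·3
1 = 5·87 − 31·14
1 = −31·3233 + 1152·87
1 = 1152·9786 − 3487·3233
13019⁻¹ ≡ 6299 (mod 9786), so k ≡ 6299·6199 ≡ 1361 (mod 9786).
x = 7407 + 13019·1361 = 17726266.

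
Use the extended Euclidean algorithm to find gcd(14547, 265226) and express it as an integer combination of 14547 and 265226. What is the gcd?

Euclidean algorithm:
265226 = 18·14547 + 3380
14547 = 4·3380 + 1027
3380 = 3·1027 + 299
1027 = 3·299 + 130
299 = 2·130 + 39
130 = 3·39 + 13
39 = 3·13 + 0
gcd(14547, 265226) = 13.
Back-substituting:
13 = 130 − 3·39
13 = −3·299 + 7·130
13 = 7·1027 − 24·299
13 = −24·3380 + 79·1027
13 = 79·14547 − 340·3380
13 = −340·265226 + 6199·14547
So 13 = (-340)·265226 + (6199)·14547.

13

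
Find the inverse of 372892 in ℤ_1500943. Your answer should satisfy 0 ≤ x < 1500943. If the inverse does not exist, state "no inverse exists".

736943

Extended Euclidean algorithm:
1500943 = 4·372892 + 9375
372892 = 39·9375 + 7267
9375 = 1·7267 + 2108
7267 = 3·2108 + 943
2108 = 2·943 + 222
943 = 4·222 + 55
222 = 4·55 + 2
55 = 27·2 + 1
2 = 2·1 + 0
gcd = 1, so the inverse exists. Back-substitute:
1 = 55 − 27·2
1 = −27·222 + 109·55
1 = 109·943 − 463·222
1 = −463·2108 + 1035·943
1 = 1035·7267 − 3568·2108
1 = −3568·9375 + 4603·7267
1 = 4603·372892 − 183085·9375
1 = −183085·1500943 + 736943·372892
So 372892·736943 ≡ 1 (mod 1500943).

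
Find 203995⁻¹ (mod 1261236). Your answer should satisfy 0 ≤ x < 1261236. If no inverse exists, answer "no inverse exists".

Run Euclid on (1261236, 203995):
1261236 = 6·203995 + 37266
203995 = 5·37266 + 17665
37266 = 2·17665 + 1936
17665 = 9·1936 + 241
1936 = 8·241 + 8
241 = 30·8 + 1
8 = 8·1 + 0
Since gcd(203995, 1261236) = 1, back-substitute to write 1 as a combination:
1 = 241 − 30·8
1 = −30·1936 + 241·241
1 = 241·17665 − 2199·1936
1 = −2199·37266 + 4639·17665
1 = 4639·203995 − 25394·37266
1 = −25394·1261236 + 157003·203995
So 203995·157003 ≡ 1 (mod 1261236).

157003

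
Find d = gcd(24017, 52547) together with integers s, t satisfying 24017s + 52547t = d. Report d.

1

Repeated division:
52547 = 2×24017 + 4513
24017 = 5×4513 + 1452
4513 = 3×1452 + 157
1452 = 9×157 + 39
157 = 4×39 + 1
39 = 39×1 + 0
gcd(24017, 52547) = 1.
Back-substituting:
1 = 157 − 4·39
1 = −4·1452 + 37·157
1 = 37·4513 − 115·1452
1 = −115·24017 + 612·4513
1 = 612·52547 − 1339·24017
So 1 = (612)·52547 + (-1339)·24017.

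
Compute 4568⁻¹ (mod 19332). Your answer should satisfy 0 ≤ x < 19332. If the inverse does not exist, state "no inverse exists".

no inverse exists

Euclidean algorithm on 19332, 4568:
19332 = 4·4568 + 1060
4568 = 4·1060 + 328
1060 = 3·328 + 76
328 = 4·76 + 24
76 = 3·24 + 4
24 = 6·4 + 0
gcd(4568, 19332) = 4 ≠ 1, so 4568 has no multiplicative inverse modulo 19332.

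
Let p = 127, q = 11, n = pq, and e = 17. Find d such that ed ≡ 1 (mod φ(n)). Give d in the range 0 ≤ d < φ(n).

φ(n) = (p−1)(q−1) = 126·10 = 1260.
Need d with 17·d ≡ 1 (mod 1260). Apply the extended Euclidean algorithm:
1260 = 74×17 + 2
17 = 8×2 + 1
2 = 2×1 + 0
Back-substitute:
1 = 17 − 8·2
1 = −8·1260 + 593·17
So 17·593 ≡ 1 (mod 1260), hence d = 593.

593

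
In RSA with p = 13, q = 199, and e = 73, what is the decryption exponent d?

1009

φ(n) = (p−1)(q−1) = 12·198 = 2376.
Need d with 73·d ≡ 1 (mod 2376). Apply the extended Euclidean algorithm:
2376 = 32·73 + 40
73 = 1·40 + 33
40 = 1·33 + 7
33 = 4·7 + 5
7 = 1·5 + 2
5 = 2·2 + 1
2 = 2·1 + 0
Back-substitute:
1 = 5 − 2·2
1 = −2·7 + 3·5
1 = 3·33 − 14·7
1 = −14·40 + 17·33
1 = 17·73 − 31·40
1 = −31·2376 + 1009·73
So 73·1009 ≡ 1 (mod 2376), hence d = 1009.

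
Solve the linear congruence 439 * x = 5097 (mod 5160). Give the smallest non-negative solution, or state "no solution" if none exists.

First find gcd(439, 5160):
5160 = 11×439 + 331
439 = 1×331 + 108
331 = 3×108 + 7
108 = 15×7 + 3
7 = 2×3 + 1
3 = 3×1 + 0
gcd = 1, so a unique solution mod 5160 exists.
Back-substitute for the Bézout coefficients:
1 = 7 − 2·3
1 = −2·108 + 31·7
1 = 31·331 − 95·108
1 = −95·439 + 126·331
1 = 126·5160 − 1481·439
So 439·(-1481) ≡ 1 (mod 5160), giving 439⁻¹ ≡ 3679.
x ≡ 439⁻¹·5097 ≡ 3679·5097 ≡ 423 (mod 5160).

423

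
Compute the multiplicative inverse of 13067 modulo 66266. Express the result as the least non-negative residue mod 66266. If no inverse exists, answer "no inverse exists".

gcd(66266, 13067) by repeated division:
66266 = 5*13067 + 931
13067 = 14*931 + 33
931 = 28*33 + 7
33 = 4*7 + 5
7 = 1*5 + 2
5 = 2*2 + 1
2 = 2*1 + 0
The gcd is 1. Working backward:
1 = 5 − 2·2
1 = −2·7 + 3·5
1 = 3·33 − 14·7
1 = −14·931 + 395·33
1 = 395·13067 − 5544·931
1 = −5544·66266 + 28115·13067
So 13067·28115 ≡ 1 (mod 66266).

28115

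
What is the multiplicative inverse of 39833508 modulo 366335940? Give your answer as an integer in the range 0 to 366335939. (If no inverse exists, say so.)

Euclidean algorithm on 366335940, 39833508:
366335940 = 9×39833508 + 7834368
39833508 = 5×7834368 + 661668
7834368 = 11×661668 + 556020
661668 = 1×556020 + 105648
556020 = 5×105648 + 27780
105648 = 3×27780 + 22308
27780 = 1×22308 + 5472
22308 = 4×5472 + 420
5472 = 13×420 + 12
420 = 35×12 + 0
The gcd is 12, not 1, hence no inverse exists.

no inverse exists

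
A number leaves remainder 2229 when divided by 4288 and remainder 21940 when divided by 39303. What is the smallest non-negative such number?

19791349

Write x = 2229 + 4288·k. Then 4288·k ≡ 21940 − 2229 ≡ 19711 (mod 39303).
Need 4288⁻¹ mod 39303. Extended Euclid on (39303, 4288):
39303 = 9×4288 + 711
4288 = 6×711 + 22
711 = 32×22 + 7
22 = 3×7 + 1
7 = 7×1 + 0
Back-substitute:
1 = 22 − 3·7
1 = −3·711 + 97·22
1 = 97·4288 − 585·711
1 = −585·39303 + 5362·4288
4288⁻¹ ≡ 5362 (mod 39303), so k ≡ 5362·19711 ≡ 4615 (mod 39303).
x = 2229 + 4288·4615 = 19791349.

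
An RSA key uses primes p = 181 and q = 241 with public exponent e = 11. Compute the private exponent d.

27491

φ(n) = (p−1)(q−1) = 180·240 = 43200.
Need d with 11·d ≡ 1 (mod 43200). Apply the extended Euclidean algorithm:
43200 = 3927*11 + 3
11 = 3*3 + 2
3 = 1*2 + 1
2 = 2*1 + 0
Back-substitute:
1 = 3 − 2
1 = −11 + 4·3
1 = 4·43200 − 15709·11
So 11·(-15709) ≡ 1 (mod 43200), hence d ≡ -15709 ≡ 27491 (mod 43200).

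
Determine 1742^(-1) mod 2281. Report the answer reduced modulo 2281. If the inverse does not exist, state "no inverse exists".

292

gcd(2281, 1742) by repeated division:
2281 = 1*1742 + 539
1742 = 3*539 + 125
539 = 4*125 + 39
125 = 3*39 + 8
39 = 4*8 + 7
8 = 1*7 + 1
7 = 7*1 + 0
The gcd is 1. Working backward:
1 = 8 − 7
1 = −39 + 5·8
1 = 5·125 − 16·39
1 = −16·539 + 69·125
1 = 69·1742 − 223·539
1 = −223·2281 + 292·1742
So 1742·292 ≡ 1 (mod 2281).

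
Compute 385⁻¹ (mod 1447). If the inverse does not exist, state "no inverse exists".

Apply the Euclidean algorithm to 1447 and 385:
1447 = 3×385 + 292
385 = 1×292 + 93
292 = 3×93 + 13
93 = 7×13 + 2
13 = 6×2 + 1
2 = 2×1 + 0
The gcd is 1. Working backward:
1 = 13 − 6·2
1 = −6·93 + 43·13
1 = 43·292 − 135·93
1 = −135·385 + 178·292
1 = 178·1447 − 669·385
Thus 385·(-669) ≡ 1 (mod 1447); reducing, -669 mod 1447 = 778.

778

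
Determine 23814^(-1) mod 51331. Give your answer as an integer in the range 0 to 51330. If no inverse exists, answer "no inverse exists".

no inverse exists

Euclidean algorithm on 51331, 23814:
51331 = 2·23814 + 3703
23814 = 6·3703 + 1596
3703 = 2·1596 + 511
1596 = 3·511 + 63
511 = 8·63 + 7
63 = 9·7 + 0
gcd(23814, 51331) = 7 ≠ 1, so 23814 has no multiplicative inverse modulo 51331.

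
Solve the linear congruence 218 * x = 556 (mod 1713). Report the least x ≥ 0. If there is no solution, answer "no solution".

First find gcd(218, 1713):
1713 = 7*218 + 187
218 = 1*187 + 31
187 = 6*31 + 1
31 = 31*1 + 0
gcd = 1, so a unique solution mod 1713 exists.
Back-substitute for the Bézout coefficients:
1 = 187 − 6·31
1 = −6·218 + 7·187
1 = 7·1713 − 55·218
So 218·(-55) ≡ 1 (mod 1713), giving 218⁻¹ ≡ 1658.
x ≡ 218⁻¹·556 ≡ 1658·556 ≡ 254 (mod 1713).

254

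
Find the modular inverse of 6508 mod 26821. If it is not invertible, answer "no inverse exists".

5337

gcd(26821, 6508) by repeated division:
26821 = 4·6508 + 789
6508 = 8·789 + 196
789 = 4·196 + 5
196 = 39·5 + 1
5 = 5·1 + 0
gcd = 1, so the inverse exists. Back-substitute:
1 = 196 − 39·5
1 = −39·789 + 157·196
1 = 157·6508 − 1295·789
1 = −1295·26821 + 5337·6508
So 6508·5337 ≡ 1 (mod 26821).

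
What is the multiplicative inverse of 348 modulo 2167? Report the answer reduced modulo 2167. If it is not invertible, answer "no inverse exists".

gcd(2167, 348) by repeated division:
2167 = 6*348 + 79
348 = 4*79 + 32
79 = 2*32 + 15
32 = 2*15 + 2
15 = 7*2 + 1
2 = 2*1 + 0
The gcd is 1. Working backward:
1 = 15 − 7·2
1 = −7·32 + 15·15
1 = 15·79 − 37·32
1 = −37·348 + 163·79
1 = 163·2167 − 1015·348
Hence 348⁻¹ ≡ -1015 ≡ 1152 (mod 2167).

1152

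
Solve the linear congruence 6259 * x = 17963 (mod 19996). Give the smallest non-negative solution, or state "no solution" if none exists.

10897

First find gcd(6259, 19996):
19996 = 3*6259 + 1219
6259 = 5*1219 + 164
1219 = 7*164 + 71
164 = 2*71 + 22
71 = 3*22 + 5
22 = 4*5 + 2
5 = 2*2 + 1
2 = 2*1 + 0
gcd = 1, so a unique solution mod 19996 exists.
Back-substitute for the Bézout coefficients:
1 = 5 − 2·2
1 = −2·22 + 9·5
1 = 9·71 − 29·22
1 = −29·164 + 67·71
1 = 67·1219 − 498·164
1 = −498·6259 + 2557·1219
1 = 2557·19996 − 8169·6259
So 6259·(-8169) ≡ 1 (mod 19996), giving 6259⁻¹ ≡ 11827.
x ≡ 6259⁻¹·17963 ≡ 11827·17963 ≡ 10897 (mod 19996).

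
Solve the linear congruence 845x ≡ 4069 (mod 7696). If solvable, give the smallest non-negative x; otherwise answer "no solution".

105

First find gcd(845, 7696):
7696 = 9×845 + 91
845 = 9×91 + 26
91 = 3×26 + 13
26 = 2×13 + 0
gcd = 13 and 13 | 4069, so solutions exist. Divide through by 13: 65x ≡ 313 (mod 592).
Now find 65⁻¹ mod 592:
592 = 9×65 + 7
65 = 9×7 + 2
7 = 3×2 + 1
2 = 2×1 + 0
Back-substitute:
1 = 7 − 3·2
1 = −3·65 + 28·7
1 = 28·592 − 255·65
So 65·(-255) ≡ 1 (mod 592), i.e. 65⁻¹ ≡ 337.
Then x ≡ 337·313 ≡ 105 (mod 592); the smallest non-negative solution is x = 105.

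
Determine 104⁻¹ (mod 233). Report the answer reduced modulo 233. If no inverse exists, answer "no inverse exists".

gcd(233, 104) by repeated division:
233 = 2×104 + 25
104 = 4×25 + 4
25 = 6×4 + 1
4 = 4×1 + 0
Since gcd(104, 233) = 1, back-substitute to write 1 as a combination:
1 = 25 − 6·4
1 = −6·104 + 25·25
1 = 25·233 − 56·104
Thus 104·(-56) ≡ 1 (mod 233); reducing, -56 mod 233 = 177.

177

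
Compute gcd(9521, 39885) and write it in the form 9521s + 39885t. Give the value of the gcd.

1

Euclidean algorithm:
39885 = 4×9521 + 1801
9521 = 5×1801 + 516
1801 = 3×516 + 253
516 = 2×253 + 10
253 = 25×10 + 3
10 = 3×3 + 1
3 = 3×1 + 0
gcd(9521, 39885) = 1.
Express as a combination:
1 = 10 − 3·3
1 = −3·253 + 76·10
1 = 76·516 − 155·253
1 = −155·1801 + 541·516
1 = 541·9521 − 2860·1801
1 = −2860·39885 + 11981·9521
So 1 = (-2860)·39885 + (11981)·9521.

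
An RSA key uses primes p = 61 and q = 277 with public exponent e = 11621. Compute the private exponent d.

φ(n) = (p−1)(q−1) = 60·276 = 16560.
Need d with 11621·d ≡ 1 (mod 16560). Apply the extended Euclidean algorithm:
16560 = 1×11621 + 4939
11621 = 2×4939 + 1743
4939 = 2×1743 + 1453
1743 = 1×1453 + 290
1453 = 5×290 + 3
290 = 96×3 + 2
3 = 1×2 + 1
2 = 2×1 + 0
Back-substitute:
1 = 3 − 2
1 = −290 + 97·3
1 = 97·1453 − 486·290
1 = −486·1743 + 583·1453
1 = 583·4939 − 1652·1743
1 = −1652·11621 + 3887·4939
1 = 3887·16560 − 5539·11621
So 11621·(-5539) ≡ 1 (mod 16560), hence d ≡ -5539 ≡ 11021 (mod 16560).

11021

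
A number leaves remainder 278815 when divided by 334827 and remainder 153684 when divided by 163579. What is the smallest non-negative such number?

46480962955

Write x = 278815 + 334827·k. Then 334827·k ≡ 153684 − 278815 ≡ 38448 (mod 163579).
Need 334827⁻¹ mod 163579. Extended Euclid on (163579, 7669):
163579 = 21·7669 + 2530
7669 = 3·2530 + 79
2530 = 32·79 + 2
79 = 39·2 + 1
2 = 2·1 + 0
Back-substitute:
1 = 79 − 39·2
1 = −39·2530 + 1249·79
1 = 1249·7669 − 3786·2530
1 = −3786·163579 + 80755·7669
334827⁻¹ ≡ 80755 (mod 163579), so k ≡ 80755·38448 ≡ 138820 (mod 163579).
x = 278815 + 334827·138820 = 46480962955.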